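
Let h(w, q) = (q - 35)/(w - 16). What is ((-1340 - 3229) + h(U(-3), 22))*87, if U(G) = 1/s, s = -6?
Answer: -38551005/97 ≈ -3.9743e+5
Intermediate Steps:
U(G) = -⅙ (U(G) = 1/(-6) = -⅙)
h(w, q) = (-35 + q)/(-16 + w)
((-1340 - 3229) + h(U(-3), 22))*87 = ((-1340 - 3229) + (-35 + 22)/(-16 - ⅙))*87 = (-4569 - 13/(-97/6))*87 = (-4569 - 6/97*(-13))*87 = (-4569 + 78/97)*87 = -443115/97*87 = -38551005/97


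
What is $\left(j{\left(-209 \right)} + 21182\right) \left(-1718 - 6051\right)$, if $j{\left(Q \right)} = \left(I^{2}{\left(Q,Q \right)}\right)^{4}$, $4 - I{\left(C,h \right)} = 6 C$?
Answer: $-48731552822703086727945634062$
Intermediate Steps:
$I{\left(C,h \right)} = 4 - 6 C$
$j{\left(Q \right)} = \left(4 - 6 Q\right)^{8}$ ($j{\left(Q \right)} = \left(\left(4 - 6 Q\right)^{2}\right)^{4} = \left(4 - 6 Q\right)^{8}$)
$\left(j{\left(-209 \right)} + 21182\right) \left(-1718 - 6051\right) = \left(256 \left(-2 + 3 \left(-209\right)\right)^{8} + 21182\right) \left(-1718 - 6051\right) = \left(256 \left(-2 - 627\right)^{8} + 21182\right) \left(-7769\right) = \left(256 \left(-629\right)^{8} + 21182\right) \left(-7769\right) = \left(256 \cdot 24502204687049032376161 + 21182\right) \left(-7769\right) = \left(6272564399884552288297216 + 21182\right) \left(-7769\right) = 6272564399884552288318398 \left(-7769\right) = -48731552822703086727945634062$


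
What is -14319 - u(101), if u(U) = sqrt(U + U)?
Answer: -14319 - sqrt(202) ≈ -14333.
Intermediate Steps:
u(U) = sqrt(2)*sqrt(U) (u(U) = sqrt(2*U) = sqrt(2)*sqrt(U))
-14319 - u(101) = -14319 - sqrt(2)*sqrt(101) = -14319 - sqrt(202)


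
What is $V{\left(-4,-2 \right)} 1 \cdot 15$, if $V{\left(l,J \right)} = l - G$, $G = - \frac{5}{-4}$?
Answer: $- \frac{315}{4} \approx -78.75$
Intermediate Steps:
$G = \frac{5}{4}$ ($G = \left(-5\right) \left(- \frac{1}{4}\right) = \frac{5}{4} \approx 1.25$)
$V{\left(l,J \right)} = - \frac{5}{4} + l$ ($V{\left(l,J \right)} = l - \frac{5}{4} = - \frac{5}{4} + l$)
$V{\left(-4,-2 \right)} 1 \cdot 15 = \left(- \frac{5}{4} - 4\right) 1 \cdot 15 = \left(- \frac{21}{4}\right) 1 \cdot 15 = \left(- \frac{21}{4}\right) 15 = - \frac{315}{4}$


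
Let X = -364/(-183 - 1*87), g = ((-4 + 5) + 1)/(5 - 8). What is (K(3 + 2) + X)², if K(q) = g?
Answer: 8464/18225 ≈ 0.46442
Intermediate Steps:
g = -⅔ (g = (1 + 1)/(-3) = 2*(-⅓) = -⅔ ≈ -0.66667)
X = 182/135 (X = -364/(-183 - 87) = -364/(-270) = -364*(-1/270) = 182/135 ≈ 1.3481)
K(q) = -⅔
(K(3 + 2) + X)² = (-⅔ + 182/135)² = (92/135)² = 8464/18225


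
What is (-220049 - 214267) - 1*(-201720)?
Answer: -232596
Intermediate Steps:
(-220049 - 214267) - 1*(-201720) = -434316 + 201720 = -232596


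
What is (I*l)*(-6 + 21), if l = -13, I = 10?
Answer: -1950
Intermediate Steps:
(I*l)*(-6 + 21) = (10*(-13))*(-6 + 21) = -130*15 = -1950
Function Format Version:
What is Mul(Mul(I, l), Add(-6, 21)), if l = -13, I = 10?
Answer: -1950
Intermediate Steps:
Mul(Mul(I, l), Add(-6, 21)) = Mul(Mul(10, -13), Add(-6, 21)) = Mul(-130, 15) = -1950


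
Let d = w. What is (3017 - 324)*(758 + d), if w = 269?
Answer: 2765711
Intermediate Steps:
d = 269
(3017 - 324)*(758 + d) = (3017 - 324)*(758 + 269) = 2693*1027 = 2765711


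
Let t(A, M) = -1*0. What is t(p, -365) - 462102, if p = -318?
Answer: -462102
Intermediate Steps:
t(A, M) = 0
t(p, -365) - 462102 = 0 - 462102 = -462102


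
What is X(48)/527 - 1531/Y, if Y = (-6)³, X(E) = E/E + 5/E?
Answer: 1614151/227664 ≈ 7.0901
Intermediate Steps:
X(E) = 1 + 5/E
Y = -216
X(48)/527 - 1531/Y = ((5 + 48)/48)/527 - 1531/(-216) = ((1/48)*53)*(1/527) - 1531*(-1/216) = (53/48)*(1/527) + 1531/216 = 53/25296 + 1531/216 = 1614151/227664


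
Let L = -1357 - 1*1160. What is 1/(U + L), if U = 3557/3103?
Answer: -3103/7806694 ≈ -0.00039748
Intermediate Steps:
U = 3557/3103 (U = 3557*(1/3103) = 3557/3103 ≈ 1.1463)
L = -2517 (L = -1357 - 1160 = -2517)
1/(U + L) = 1/(3557/3103 - 2517) = 1/(-7806694/3103) = -3103/7806694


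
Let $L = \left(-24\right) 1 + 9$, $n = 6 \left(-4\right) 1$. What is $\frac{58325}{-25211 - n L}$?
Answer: $- \frac{58325}{25571} \approx -2.2809$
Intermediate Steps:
$n = -24$ ($n = \left(-24\right) 1 = -24$)
$L = -15$ ($L = -24 + 9 = -15$)
$\frac{58325}{-25211 - n L} = \frac{58325}{-25211 - \left(-24\right) \left(-15\right)} = \frac{58325}{-25211 - 360} = \frac{58325}{-25571} = 58325 \left(- \frac{1}{25571}\right) = - \frac{58325}{25571}$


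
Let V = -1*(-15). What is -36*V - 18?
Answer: -558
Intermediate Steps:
V = 15
-36*V - 18 = -36*15 - 18 = -540 - 18 = -558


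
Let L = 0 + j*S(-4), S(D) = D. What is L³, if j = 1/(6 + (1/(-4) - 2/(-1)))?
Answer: -4096/29791 ≈ -0.13749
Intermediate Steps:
j = 4/31 (j = 1/(6 + (1*(-¼) - 2*(-1))) = 1/(6 + (-¼ + 2)) = 1/(6 + 7/4) = 1/(31/4) = 4/31 ≈ 0.12903)
L = -16/31 (L = 0 + (4/31)*(-4) = 0 - 16/31 = -16/31 ≈ -0.51613)
L³ = (-16/31)³ = -4096/29791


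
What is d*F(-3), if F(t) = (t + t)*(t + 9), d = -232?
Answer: 8352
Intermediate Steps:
F(t) = 2*t*(9 + t) (F(t) = (2*t)*(9 + t) = 2*t*(9 + t))
d*F(-3) = -464*(-3)*(9 - 3) = -464*(-3)*6 = -232*(-36) = 8352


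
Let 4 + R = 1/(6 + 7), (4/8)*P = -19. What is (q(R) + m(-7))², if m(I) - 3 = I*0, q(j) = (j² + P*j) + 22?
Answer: 1025280400/28561 ≈ 35898.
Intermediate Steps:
P = -38 (P = 2*(-19) = -38)
R = -51/13 (R = -4 + 1/(6 + 7) = -4 + 1/13 = -51/13 ≈ -3.9231)
q(j) = 22 + j² - 38*j (q(j) = (j² - 38*j) + 22 = 22 + j² - 38*j)
m(I) = 3 (m(I) = 3 + I*0 = 3 + 0 = 3)
(q(R) + m(-7))² = ((22 + (-51/13)² - 38*(-51/13)) + 3)² = ((22 + 2601/169 + 1938/13) + 3)² = (31513/169 + 3)² = (32020/169)² = 1025280400/28561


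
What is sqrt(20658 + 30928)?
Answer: sqrt(51586) ≈ 227.13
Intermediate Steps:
sqrt(20658 + 30928) = sqrt(51586)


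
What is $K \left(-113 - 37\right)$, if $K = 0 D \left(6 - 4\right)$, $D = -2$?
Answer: $0$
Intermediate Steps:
$K = 0$ ($K = 0 \left(-2\right) \left(6 - 4\right) = 0 \left(6 - 4\right) = 0 \cdot 2 = 0$)
$K \left(-113 - 37\right) = 0 \left(-113 - 37\right) = 0 \left(-150\right) = 0$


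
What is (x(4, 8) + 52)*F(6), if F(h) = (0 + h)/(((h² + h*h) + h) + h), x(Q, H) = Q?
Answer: 4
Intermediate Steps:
F(h) = h/(2*h + 2*h²) (F(h) = h/(((h² + h²) + h) + h) = h/((2*h² + h) + h) = h/((h + 2*h²) + h) = h/(2*h + 2*h²))
(x(4, 8) + 52)*F(6) = (4 + 52)*(1/(2*(1 + 6))) = 56*((½)/7) = 56*((½)*(⅐)) = 56*(1/14) = 4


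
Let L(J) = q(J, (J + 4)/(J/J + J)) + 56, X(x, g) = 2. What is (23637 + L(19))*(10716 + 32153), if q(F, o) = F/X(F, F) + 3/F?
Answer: 38612151169/38 ≈ 1.0161e+9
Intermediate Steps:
q(F, o) = F/2 + 3/F
L(J) = 56 + J/2 + 3/J (L(J) = (J/2 + 3/J) + 56 = 56 + J/2 + 3/J)
(23637 + L(19))*(10716 + 32153) = (23637 + (56 + (1/2)*19 + 3/19))*(10716 + 32153) = (23637 + (56 + 19/2 + 3*(1/19)))*42869 = (23637 + (56 + 19/2 + 3/19))*42869 = (23637 + 2495/38)*42869 = (900701/38)*42869 = 38612151169/38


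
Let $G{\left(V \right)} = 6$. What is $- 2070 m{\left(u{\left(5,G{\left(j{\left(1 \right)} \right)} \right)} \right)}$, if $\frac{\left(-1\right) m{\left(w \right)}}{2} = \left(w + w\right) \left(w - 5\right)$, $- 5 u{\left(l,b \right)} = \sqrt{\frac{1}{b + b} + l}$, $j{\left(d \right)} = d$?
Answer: $\frac{8418}{5} + 1380 \sqrt{183} \approx 20352.0$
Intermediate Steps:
$u{\left(l,b \right)} = - \frac{\sqrt{l + \frac{1}{2 b}}}{5}$ ($u{\left(l,b \right)} = - \frac{\sqrt{\frac{1}{b + b} + l}}{5} = - \frac{\sqrt{\frac{1}{2 b} + l}}{5} = - \frac{\sqrt{l + \frac{1}{2 b}}}{5}$)
$m{\left(w \right)} = - 4 w \left(-5 + w\right)$ ($m{\left(w \right)} = - 2 \left(w + w\right) \left(w - 5\right) = - 2 \cdot 2 w \left(-5 + w\right) = - 4 w \left(-5 + w\right)$)
$- 2070 m{\left(u{\left(5,G{\left(j{\left(1 \right)} \right)} \right)} \right)} = - 2070 \cdot 4 \left(- \frac{\sqrt{\frac{2}{6} + 4 \cdot 5}}{10}\right) \left(5 - - \frac{\sqrt{\frac{2}{6} + 4 \cdot 5}}{10}\right) = - 2070 \cdot 4 \left(- \frac{\sqrt{2 \cdot \frac{1}{6} + 20}}{10}\right) \left(5 - - \frac{\sqrt{2 \cdot \frac{1}{6} + 20}}{10}\right) = - 2070 \cdot 4 \left(- \frac{\sqrt{\frac{1}{3} + 20}}{10}\right) \left(5 - - \frac{\sqrt{\frac{1}{3} + 20}}{10}\right) = - 2070 \cdot 4 \left(- \frac{\sqrt{\frac{61}{3}}}{10}\right) \left(5 - - \frac{\sqrt{\frac{61}{3}}}{10}\right) = - 2070 \cdot 4 \left(- \frac{\frac{1}{3} \sqrt{183}}{10}\right) \left(5 - - \frac{\frac{1}{3} \sqrt{183}}{10}\right) = - 2070 \cdot 4 \left(- \frac{\sqrt{183}}{30}\right) \left(5 - - \frac{\sqrt{183}}{30}\right) = - 2070 \cdot 4 \left(- \frac{\sqrt{183}}{30}\right) \left(5 + \frac{\sqrt{183}}{30}\right) = - 2070 \left(- \frac{2 \sqrt{183} \left(5 + \frac{\sqrt{183}}{30}\right)}{15}\right) = 276 \sqrt{183} \left(5 + \frac{\sqrt{183}}{30}\right)$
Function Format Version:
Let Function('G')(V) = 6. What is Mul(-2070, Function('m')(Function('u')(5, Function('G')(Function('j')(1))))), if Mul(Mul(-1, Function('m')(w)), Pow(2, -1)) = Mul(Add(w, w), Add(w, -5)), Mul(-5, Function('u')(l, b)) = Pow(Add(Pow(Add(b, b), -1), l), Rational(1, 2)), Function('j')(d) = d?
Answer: Add(Rational(8418, 5), Mul(1380, Pow(183, Rational(1, 2)))) ≈ 20352.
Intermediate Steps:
Function('u')(l, b) = Mul(Rational(-1, 5), Pow(Add(l, Mul(Rational(1, 2), Pow(b, -1))), Rational(1, 2))) (Function('u')(l, b) = Mul(Rational(-1, 5), Pow(Add(Pow(Add(b, b), -1), l), Rational(1, 2))) = Mul(Rational(-1, 5), Pow(Add(Pow(Mul(2, b), -1), l), Rational(1, 2))) = Mul(Rational(-1, 5), Pow(Add(Mul(Rational(1, 2), Pow(b, -1)), l), Rational(1, 2))) = Mul(Rational(-1, 5), Pow(Add(l, Mul(Rational(1, 2), Pow(b, -1))), Rational(1, 2))))
Function('m')(w) = Mul(-4, w, Add(-5, w)) (Function('m')(w) = Mul(-2, Mul(Add(w, w), Add(w, -5))) = Mul(-2, Mul(Mul(2, w), Add(-5, w))) = Mul(-2, Mul(2, w, Add(-5, w))) = Mul(-4, w, Add(-5, w)))
Mul(-2070, Function('m')(Function('u')(5, Function('G')(Function('j')(1))))) = Mul(-2070, Mul(4, Mul(Rational(-1, 10), Pow(Add(Mul(2, Pow(6, -1)), Mul(4, 5)), Rational(1, 2))), Add(5, Mul(-1, Mul(Rational(-1, 10), Pow(Add(Mul(2, Pow(6, -1)), Mul(4, 5)), Rational(1, 2))))))) = Mul(-2070, Mul(4, Mul(Rational(-1, 10), Pow(Add(Mul(2, Rational(1, 6)), 20), Rational(1, 2))), Add(5, Mul(-1, Mul(Rational(-1, 10), Pow(Add(Mul(2, Rational(1, 6)), 20), Rational(1, 2))))))) = Mul(-2070, Mul(4, Mul(Rational(-1, 10), Pow(Add(Rational(1, 3), 20), Rational(1, 2))), Add(5, Mul(-1, Mul(Rational(-1, 10), Pow(Add(Rational(1, 3), 20), Rational(1, 2))))))) = Mul(-2070, Mul(4, Mul(Rational(-1, 10), Pow(Rational(61, 3), Rational(1, 2))), Add(5, Mul(-1, Mul(Rational(-1, 10), Pow(Rational(61, 3), Rational(1, 2))))))) = Mul(-2070, Mul(4, Mul(Rational(-1, 10), Mul(Rational(1, 3), Pow(183, Rational(1, 2)))), Add(5, Mul(-1, Mul(Rational(-1, 10), Mul(Rational(1, 3), Pow(183, Rational(1, 2)))))))) = Mul(-2070, Mul(4, Mul(Rational(-1, 30), Pow(183, Rational(1, 2))), Add(5, Mul(-1, Mul(Rational(-1, 30), Pow(183, Rational(1, 2))))))) = Mul(-2070, Mul(4, Mul(Rational(-1, 30), Pow(183, Rational(1, 2))), Add(5, Mul(Rational(1, 30), Pow(183, Rational(1, 2)))))) = Mul(-2070, Mul(Rational(-2, 15), Pow(183, Rational(1, 2)), Add(5, Mul(Rational(1, 30), Pow(183, Rational(1, 2)))))) = Mul(276, Pow(183, Rational(1, 2)), Add(5, Mul(Rational(1, 30), Pow(183, Rational(1, 2)))))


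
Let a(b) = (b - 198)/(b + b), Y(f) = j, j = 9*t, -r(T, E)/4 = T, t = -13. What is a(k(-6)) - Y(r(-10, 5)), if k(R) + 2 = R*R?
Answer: 1948/17 ≈ 114.59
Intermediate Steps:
r(T, E) = -4*T
j = -117 (j = 9*(-13) = -117)
k(R) = -2 + R² (k(R) = -2 + R*R = -2 + R²)
Y(f) = -117
a(b) = (-198 + b)/(2*b) (a(b) = (-198 + b)/((2*b)) = (-198 + b)*(1/(2*b)) = (-198 + b)/(2*b))
a(k(-6)) - Y(r(-10, 5)) = (-198 + (-2 + (-6)²))/(2*(-2 + (-6)²)) - 1*(-117) = (-198 + (-2 + 36))/(2*(-2 + 36)) + 117 = (½)*(-198 + 34)/34 + 117 = (½)*(1/34)*(-164) + 117 = -41/17 + 117 = 1948/17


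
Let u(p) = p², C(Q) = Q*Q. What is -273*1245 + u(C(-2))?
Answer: -339869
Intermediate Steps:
C(Q) = Q²
-273*1245 + u(C(-2)) = -273*1245 + ((-2)²)² = -339885 + 4² = -339885 + 16 = -339869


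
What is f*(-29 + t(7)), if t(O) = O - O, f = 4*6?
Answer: -696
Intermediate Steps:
f = 24
t(O) = 0
f*(-29 + t(7)) = 24*(-29 + 0) = 24*(-29) = -696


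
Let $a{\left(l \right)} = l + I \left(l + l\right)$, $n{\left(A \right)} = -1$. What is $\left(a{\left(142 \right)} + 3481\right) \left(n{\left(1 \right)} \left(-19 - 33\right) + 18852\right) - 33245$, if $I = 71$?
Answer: $449636203$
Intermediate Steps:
$a{\left(l \right)} = 143 l$ ($a{\left(l \right)} = l + 71 \left(l + l\right) = l + 71 \cdot 2 l = l + 142 l = 143 l$)
$\left(a{\left(142 \right)} + 3481\right) \left(n{\left(1 \right)} \left(-19 - 33\right) + 18852\right) - 33245 = \left(143 \cdot 142 + 3481\right) \left(- (-19 - 33) + 18852\right) - 33245 = \left(20306 + 3481\right) \left(\left(-1\right) \left(-52\right) + 18852\right) - 33245 = 23787 \left(52 + 18852\right) - 33245 = 23787 \cdot 18904 - 33245 = 449669448 - 33245 = 449636203$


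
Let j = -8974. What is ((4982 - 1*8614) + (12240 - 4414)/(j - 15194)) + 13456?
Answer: 118709303/12084 ≈ 9823.7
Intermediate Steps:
((4982 - 1*8614) + (12240 - 4414)/(j - 15194)) + 13456 = ((4982 - 1*8614) + (12240 - 4414)/(-8974 - 15194)) + 13456 = ((4982 - 8614) + 7826/(-24168)) + 13456 = (-3632 + 7826*(-1/24168)) + 13456 = (-3632 - 3913/12084) + 13456 = -43893001/12084 + 13456 = 118709303/12084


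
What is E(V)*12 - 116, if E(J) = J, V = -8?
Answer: -212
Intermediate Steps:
E(V)*12 - 116 = -8*12 - 116 = -96 - 116 = -212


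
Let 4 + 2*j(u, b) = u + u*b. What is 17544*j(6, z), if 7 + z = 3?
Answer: -192984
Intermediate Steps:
z = -4 (z = -7 + 3 = -4)
j(u, b) = -2 + u/2 + b*u/2 (j(u, b) = -2 + (u + u*b)/2 = -2 + (u + b*u)/2 = -2 + (u/2 + b*u/2) = -2 + u/2 + b*u/2)
17544*j(6, z) = 17544*(-2 + (1/2)*6 + (1/2)*(-4)*6) = 17544*(-2 + 3 - 12) = 17544*(-11) = -192984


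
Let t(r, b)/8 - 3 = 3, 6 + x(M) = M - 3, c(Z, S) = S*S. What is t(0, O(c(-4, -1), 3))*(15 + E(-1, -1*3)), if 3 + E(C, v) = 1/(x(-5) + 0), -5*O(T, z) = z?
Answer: 4008/7 ≈ 572.57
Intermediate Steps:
c(Z, S) = S²
O(T, z) = -z/5
x(M) = -9 + M (x(M) = -6 + (M - 3) = -6 + (-3 + M) = -9 + M)
E(C, v) = -43/14 (E(C, v) = -3 + 1/((-9 - 5) + 0) = -3 + 1/(-14 + 0) = -3 + 1/(-14) = -3 - 1/14 = -43/14)
t(r, b) = 48 (t(r, b) = 24 + 8*3 = 24 + 24 = 48)
t(0, O(c(-4, -1), 3))*(15 + E(-1, -1*3)) = 48*(15 - 43/14) = 48*(167/14) = 4008/7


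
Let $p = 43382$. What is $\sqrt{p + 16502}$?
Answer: $2 \sqrt{14971} \approx 244.71$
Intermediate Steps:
$\sqrt{p + 16502} = \sqrt{43382 + 16502} = \sqrt{59884} = 2 \sqrt{14971}$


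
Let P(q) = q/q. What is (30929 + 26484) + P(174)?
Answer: 57414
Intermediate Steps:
P(q) = 1
(30929 + 26484) + P(174) = (30929 + 26484) + 1 = 57413 + 1 = 57414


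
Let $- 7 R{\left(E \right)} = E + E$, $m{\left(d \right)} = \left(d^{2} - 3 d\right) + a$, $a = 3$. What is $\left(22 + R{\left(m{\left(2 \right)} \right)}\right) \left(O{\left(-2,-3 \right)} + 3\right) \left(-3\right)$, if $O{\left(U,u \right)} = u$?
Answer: $0$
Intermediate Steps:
$m{\left(d \right)} = 3 + d^{2} - 3 d$ ($m{\left(d \right)} = \left(d^{2} - 3 d\right) + 3 = 3 + d^{2} - 3 d$)
$R{\left(E \right)} = - \frac{2 E}{7}$ ($R{\left(E \right)} = - \frac{E + E}{7} = - \frac{2 E}{7}$)
$\left(22 + R{\left(m{\left(2 \right)} \right)}\right) \left(O{\left(-2,-3 \right)} + 3\right) \left(-3\right) = \left(22 - \frac{2 \left(3 + 2^{2} - 6\right)}{7}\right) \left(-3 + 3\right) \left(-3\right) = \left(22 - \frac{2 \left(3 + 4 - 6\right)}{7}\right) 0 \left(-3\right) = \left(22 - \frac{2}{7}\right) 0 = \frac{152}{7} \cdot 0 = 0$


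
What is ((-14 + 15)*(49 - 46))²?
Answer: 9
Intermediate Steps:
((-14 + 15)*(49 - 46))² = (1*3)² = 3² = 9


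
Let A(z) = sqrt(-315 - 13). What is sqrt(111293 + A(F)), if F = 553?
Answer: sqrt(111293 + 2*I*sqrt(82)) ≈ 333.61 + 0.027*I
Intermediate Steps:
A(z) = 2*I*sqrt(82) (A(z) = sqrt(-328) = 2*I*sqrt(82))
sqrt(111293 + A(F)) = sqrt(111293 + 2*I*sqrt(82))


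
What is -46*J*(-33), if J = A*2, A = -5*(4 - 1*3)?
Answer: -15180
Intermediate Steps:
A = -5 (A = -5*(4 - 3) = -5*1 = -5)
J = -10 (J = -5*2 = -10)
-46*J*(-33) = -46*(-10)*(-33) = 460*(-33) = -15180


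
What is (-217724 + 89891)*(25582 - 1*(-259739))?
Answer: -36473439393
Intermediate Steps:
(-217724 + 89891)*(25582 - 1*(-259739)) = -127833*(25582 + 259739) = -127833*285321 = -36473439393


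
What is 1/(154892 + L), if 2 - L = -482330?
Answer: 1/637224 ≈ 1.5693e-6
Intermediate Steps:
L = 482332 (L = 2 - 1*(-482330) = 2 + 482330 = 482332)
1/(154892 + L) = 1/(154892 + 482332) = 1/637224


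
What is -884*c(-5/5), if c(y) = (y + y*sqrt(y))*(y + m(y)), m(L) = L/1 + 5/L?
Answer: -6188 - 6188*I ≈ -6188.0 - 6188.0*I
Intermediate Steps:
m(L) = L + 5/L (m(L) = L*1 + 5/L = L + 5/L)
c(y) = (y + y**(3/2))*(2*y + 5/y) (c(y) = (y + y*sqrt(y))*(y + (y + 5/y)) = (y + y**(3/2))*(2*y + 5/y))
-884*c(-5/5) = -884*(5 + 2*(-5/5)**2 + 2*(-5/5)**(5/2) + 5*sqrt(-5/5)) = -884*(5 + 2*(-5*1/5)**2 + 2*(-5*1/5)**(5/2) + 5*sqrt(-5*1/5)) = -884*(5 + 2*(-1)**2 + 2*(-1)**(5/2) + 5*sqrt(-1)) = -884*(5 + 2*1 + 2*I + 5*I) = -884*(5 + 2 + 2*I + 5*I) = -884*(7 + 7*I) = -6188 - 6188*I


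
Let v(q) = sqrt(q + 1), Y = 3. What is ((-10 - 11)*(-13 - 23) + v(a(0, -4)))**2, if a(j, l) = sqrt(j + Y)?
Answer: (756 + sqrt(1 + sqrt(3)))**2 ≈ 5.7404e+5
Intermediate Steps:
a(j, l) = sqrt(3 + j) (a(j, l) = sqrt(j + 3) = sqrt(3 + j))
v(q) = sqrt(1 + q)
((-10 - 11)*(-13 - 23) + v(a(0, -4)))**2 = ((-10 - 11)*(-13 - 23) + sqrt(1 + sqrt(3 + 0)))**2 = (-21*(-36) + sqrt(1 + sqrt(3)))**2 = (756 + sqrt(1 + sqrt(3)))**2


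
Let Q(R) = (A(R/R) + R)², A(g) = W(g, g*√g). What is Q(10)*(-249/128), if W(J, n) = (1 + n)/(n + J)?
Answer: -30129/128 ≈ -235.38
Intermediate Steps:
W(J, n) = (1 + n)/(J + n)
A(g) = (1 + g^(3/2))/(g + g^(3/2)) (A(g) = (1 + g*√g)/(g + g*√g) = (1 + g^(3/2))/(g + g^(3/2)))
Q(R) = (1 + R)² (Q(R) = ((1 + (R/R)^(3/2))/(R/R + (R/R)^(3/2)) + R)² = ((1 + 1^(3/2))/(1 + 1^(3/2)) + R)² = ((1 + 1)/(1 + 1) + R)² = (2/2 + R)² = ((½)*2 + R)² = (1 + R)²)
Q(10)*(-249/128) = (1 + 10)²*(-249/128) = 11²*(-249*1/128) = 121*(-249/128) = -30129/128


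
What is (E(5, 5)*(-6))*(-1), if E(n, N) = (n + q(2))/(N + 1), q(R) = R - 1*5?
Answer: 2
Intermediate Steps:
q(R) = -5 + R (q(R) = R - 5 = -5 + R)
E(n, N) = (-3 + n)/(1 + N) (E(n, N) = (n + (-5 + 2))/(N + 1) = (n - 3)/(1 + N) = (-3 + n)/(1 + N))
(E(5, 5)*(-6))*(-1) = (((-3 + 5)/(1 + 5))*(-6))*(-1) = ((2/6)*(-6))*(-1) = (((⅙)*2)*(-6))*(-1) = ((⅓)*(-6))*(-1) = -2*(-1) = 2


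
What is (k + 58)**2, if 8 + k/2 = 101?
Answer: 59536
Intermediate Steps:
k = 186 (k = -16 + 2*101 = -16 + 202 = 186)
(k + 58)**2 = (186 + 58)**2 = 244**2 = 59536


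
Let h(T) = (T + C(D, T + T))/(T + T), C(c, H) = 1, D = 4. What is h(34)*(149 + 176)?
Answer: 11375/68 ≈ 167.28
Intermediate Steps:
h(T) = (1 + T)/(2*T) (h(T) = (T + 1)/(T + T) = (1 + T)/((2*T)) = (1 + T)*(1/(2*T)) = (1 + T)/(2*T))
h(34)*(149 + 176) = ((½)*(1 + 34)/34)*(149 + 176) = ((½)*(1/34)*35)*325 = (35/68)*325 = 11375/68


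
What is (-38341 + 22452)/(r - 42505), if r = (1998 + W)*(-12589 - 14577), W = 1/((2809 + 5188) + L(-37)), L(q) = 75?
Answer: 64128004/219236231811 ≈ 0.00029251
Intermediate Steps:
W = 1/8072 (W = 1/((2809 + 5188) + 75) = 1/(7997 + 75) = 1/8072 ≈ 0.00012388)
r = -219064681631/4036 (r = (1998 + 1/8072)*(-12589 - 14577) = (16127857/8072)*(-27166) = -219064681631/4036 ≈ -5.4278e+7)
(-38341 + 22452)/(r - 42505) = (-38341 + 22452)/(-219064681631/4036 - 42505) = -15889/(-219236231811/4036) = -15889*(-4036/219236231811) = 64128004/219236231811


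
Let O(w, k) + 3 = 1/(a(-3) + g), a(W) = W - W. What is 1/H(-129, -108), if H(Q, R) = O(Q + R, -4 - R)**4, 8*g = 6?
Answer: 81/625 ≈ 0.12960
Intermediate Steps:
a(W) = 0
g = 3/4 (g = (1/8)*6 = 3/4 ≈ 0.75000)
O(w, k) = -5/3 (O(w, k) = -3 + 1/(0 + 3/4) = -3 + 1/(3/4) = -3 + 4/3 = -5/3)
H(Q, R) = 625/81 (H(Q, R) = (-5/3)**4 = 625/81)
1/H(-129, -108) = 1/(625/81) = 81/625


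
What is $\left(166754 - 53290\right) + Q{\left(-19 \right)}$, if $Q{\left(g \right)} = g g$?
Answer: $113825$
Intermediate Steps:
$Q{\left(g \right)} = g^{2}$
$\left(166754 - 53290\right) + Q{\left(-19 \right)} = \left(166754 - 53290\right) + \left(-19\right)^{2} = 113464 + 361 = 113825$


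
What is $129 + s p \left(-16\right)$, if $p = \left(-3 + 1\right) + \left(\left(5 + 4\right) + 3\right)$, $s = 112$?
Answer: $-17791$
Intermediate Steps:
$p = 10$ ($p = -2 + \left(9 + 3\right) = -2 + 12 = 10$)
$129 + s p \left(-16\right) = 129 + 112 \cdot 10 \left(-16\right) = 129 + 112 \left(-160\right) = 129 - 17920 = -17791$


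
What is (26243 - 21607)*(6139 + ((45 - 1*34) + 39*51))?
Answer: 37732404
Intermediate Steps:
(26243 - 21607)*(6139 + ((45 - 1*34) + 39*51)) = 4636*(6139 + ((45 - 34) + 1989)) = 4636*(6139 + (11 + 1989)) = 4636*(6139 + 2000) = 4636*8139 = 37732404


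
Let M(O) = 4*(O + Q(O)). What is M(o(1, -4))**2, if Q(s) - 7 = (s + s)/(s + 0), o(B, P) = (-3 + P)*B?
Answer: 64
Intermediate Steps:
o(B, P) = B*(-3 + P)
Q(s) = 9 (Q(s) = 7 + (s + s)/(s + 0) = 7 + (2*s)/s = 7 + 2 = 9)
M(O) = 36 + 4*O (M(O) = 4*(O + 9) = 4*(9 + O) = 36 + 4*O)
M(o(1, -4))**2 = (36 + 4*(1*(-3 - 4)))**2 = (36 + 4*(1*(-7)))**2 = (36 + 4*(-7))**2 = (36 - 28)**2 = 8**2 = 64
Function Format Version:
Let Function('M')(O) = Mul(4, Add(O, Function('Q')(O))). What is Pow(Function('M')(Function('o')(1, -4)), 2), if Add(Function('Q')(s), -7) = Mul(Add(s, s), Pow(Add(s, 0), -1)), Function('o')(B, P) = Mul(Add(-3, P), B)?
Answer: 64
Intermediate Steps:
Function('o')(B, P) = Mul(B, Add(-3, P))
Function('Q')(s) = 9 (Function('Q')(s) = Add(7, Mul(Add(s, s), Pow(Add(s, 0), -1))) = Add(7, Mul(Mul(2, s), Pow(s, -1))) = Add(7, 2) = 9)
Function('M')(O) = Add(36, Mul(4, O)) (Function('M')(O) = Mul(4, Add(O, 9)) = Mul(4, Add(9, O)) = Add(36, Mul(4, O)))
Pow(Function('M')(Function('o')(1, -4)), 2) = Pow(Add(36, Mul(4, Mul(1, Add(-3, -4)))), 2) = Pow(Add(36, Mul(4, Mul(1, -7))), 2) = Pow(Add(36, Mul(4, -7)), 2) = Pow(Add(36, -28), 2) = Pow(8, 2) = 64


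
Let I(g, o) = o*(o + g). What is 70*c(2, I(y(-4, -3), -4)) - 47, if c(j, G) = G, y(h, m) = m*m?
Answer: -1447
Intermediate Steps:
y(h, m) = m**2
I(g, o) = o*(g + o)
70*c(2, I(y(-4, -3), -4)) - 47 = 70*(-4*((-3)**2 - 4)) - 47 = 70*(-4*(9 - 4)) - 47 = 70*(-4*5) - 47 = 70*(-20) - 47 = -1400 - 47 = -1447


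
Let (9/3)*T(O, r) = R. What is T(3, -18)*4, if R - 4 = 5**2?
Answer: 116/3 ≈ 38.667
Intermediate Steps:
R = 29 (R = 4 + 5**2 = 4 + 25 = 29)
T(O, r) = 29/3 (T(O, r) = (1/3)*29 = 29/3)
T(3, -18)*4 = (29/3)*4 = 116/3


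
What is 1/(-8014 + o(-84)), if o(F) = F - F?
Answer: -1/8014 ≈ -0.00012478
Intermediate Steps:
o(F) = 0
1/(-8014 + o(-84)) = 1/(-8014 + 0) = 1/(-8014) = -1/8014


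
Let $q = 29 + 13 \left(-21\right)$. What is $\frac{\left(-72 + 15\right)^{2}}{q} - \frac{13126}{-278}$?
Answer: $\frac{1149761}{33916} \approx 33.9$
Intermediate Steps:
$q = -244$ ($q = 29 - 273 = -244$)
$\frac{\left(-72 + 15\right)^{2}}{q} - \frac{13126}{-278} = \frac{\left(-72 + 15\right)^{2}}{-244} - \frac{13126}{-278} = \left(-57\right)^{2} \left(- \frac{1}{244}\right) - - \frac{6563}{139} = 3249 \left(- \frac{1}{244}\right) + \frac{6563}{139} = - \frac{3249}{244} + \frac{6563}{139} = \frac{1149761}{33916}$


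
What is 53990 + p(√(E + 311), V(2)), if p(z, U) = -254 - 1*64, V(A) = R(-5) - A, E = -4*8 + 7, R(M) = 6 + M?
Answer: 53672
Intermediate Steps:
E = -25 (E = -32 + 7 = -25)
V(A) = 1 - A (V(A) = (6 - 5) - A = 1 - A)
p(z, U) = -318 (p(z, U) = -254 - 64 = -318)
53990 + p(√(E + 311), V(2)) = 53990 - 318 = 53672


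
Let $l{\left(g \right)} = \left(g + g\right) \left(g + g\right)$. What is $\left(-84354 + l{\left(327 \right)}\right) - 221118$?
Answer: $122244$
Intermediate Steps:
$l{\left(g \right)} = 4 g^{2}$ ($l{\left(g \right)} = 2 g 2 g = 4 g^{2}$)
$\left(-84354 + l{\left(327 \right)}\right) - 221118 = \left(-84354 + 4 \cdot 327^{2}\right) - 221118 = \left(-84354 + 4 \cdot 106929\right) - 221118 = \left(-84354 + 427716\right) - 221118 = 343362 - 221118 = 122244$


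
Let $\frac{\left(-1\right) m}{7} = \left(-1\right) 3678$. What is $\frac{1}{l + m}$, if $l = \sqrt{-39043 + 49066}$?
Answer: $\frac{8582}{220948831} - \frac{\sqrt{10023}}{662846493} \approx 3.8691 \cdot 10^{-5}$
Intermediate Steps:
$l = \sqrt{10023} \approx 100.11$
$m = 25746$ ($m = - 7 \left(\left(-1\right) 3678\right) = \left(-7\right) \left(-3678\right) = 25746$)
$\frac{1}{l + m} = \frac{1}{\sqrt{10023} + 25746} = \frac{1}{25746 + \sqrt{10023}}$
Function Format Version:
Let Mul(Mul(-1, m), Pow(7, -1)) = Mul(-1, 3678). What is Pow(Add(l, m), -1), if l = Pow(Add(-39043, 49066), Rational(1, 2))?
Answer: Add(Rational(8582, 220948831), Mul(Rational(-1, 662846493), Pow(10023, Rational(1, 2)))) ≈ 3.8691e-5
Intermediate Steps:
l = Pow(10023, Rational(1, 2)) ≈ 100.11
m = 25746 (m = Mul(-7, Mul(-1, 3678)) = Mul(-7, -3678) = 25746)
Pow(Add(l, m), -1) = Pow(Add(Pow(10023, Rational(1, 2)), 25746), -1) = Pow(Add(25746, Pow(10023, Rational(1, 2))), -1)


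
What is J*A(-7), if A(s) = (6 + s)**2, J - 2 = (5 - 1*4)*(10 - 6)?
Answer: 6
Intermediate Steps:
J = 6 (J = 2 + (5 - 1*4)*(10 - 6) = 2 + (5 - 4)*4 = 2 + 1*4 = 2 + 4 = 6)
J*A(-7) = 6*(6 - 7)**2 = 6*(-1)**2 = 6*1 = 6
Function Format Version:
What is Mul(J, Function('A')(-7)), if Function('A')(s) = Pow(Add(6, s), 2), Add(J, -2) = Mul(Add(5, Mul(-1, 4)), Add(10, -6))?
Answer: 6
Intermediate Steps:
J = 6 (J = Add(2, Mul(Add(5, Mul(-1, 4)), Add(10, -6))) = Add(2, Mul(Add(5, -4), 4)) = Add(2, Mul(1, 4)) = Add(2, 4) = 6)
Mul(J, Function('A')(-7)) = Mul(6, Pow(Add(6, -7), 2)) = Mul(6, Pow(-1, 2)) = Mul(6, 1) = 6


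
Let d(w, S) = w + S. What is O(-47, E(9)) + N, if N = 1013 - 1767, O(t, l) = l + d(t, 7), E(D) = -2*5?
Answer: -804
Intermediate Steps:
d(w, S) = S + w
E(D) = -10
O(t, l) = 7 + l + t (O(t, l) = l + (7 + t) = 7 + l + t)
N = -754
O(-47, E(9)) + N = (7 - 10 - 47) - 754 = -50 - 754 = -804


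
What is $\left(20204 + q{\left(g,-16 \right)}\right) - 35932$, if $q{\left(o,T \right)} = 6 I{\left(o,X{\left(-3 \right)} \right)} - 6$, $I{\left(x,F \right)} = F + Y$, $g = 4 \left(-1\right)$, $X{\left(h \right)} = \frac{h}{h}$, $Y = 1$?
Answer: $-15722$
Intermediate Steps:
$X{\left(h \right)} = 1$
$g = -4$
$I{\left(x,F \right)} = 1 + F$ ($I{\left(x,F \right)} = F + 1 = 1 + F$)
$q{\left(o,T \right)} = 6$ ($q{\left(o,T \right)} = 6 \left(1 + 1\right) - 6 = 6 \cdot 2 - 6 = 12 - 6 = 6$)
$\left(20204 + q{\left(g,-16 \right)}\right) - 35932 = \left(20204 + 6\right) - 35932 = 20210 - 35932 = -15722$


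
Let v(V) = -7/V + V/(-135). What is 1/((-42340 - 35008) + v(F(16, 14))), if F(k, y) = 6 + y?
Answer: -540/41768189 ≈ -1.2929e-5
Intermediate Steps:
v(V) = -7/V - V/135 (v(V) = -7/V + V*(-1/135) = -7/V - V/135)
1/((-42340 - 35008) + v(F(16, 14))) = 1/((-42340 - 35008) + (-7/(6 + 14) - (6 + 14)/135)) = 1/(-77348 + (-7/20 - 1/135*20)) = 1/(-77348 + (-7*1/20 - 4/27)) = 1/(-77348 + (-7/20 - 4/27)) = 1/(-77348 - 269/540) = 1/(-41768189/540) = -540/41768189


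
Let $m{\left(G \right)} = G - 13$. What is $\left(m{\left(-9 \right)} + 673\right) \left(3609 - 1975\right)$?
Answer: $1063734$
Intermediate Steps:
$m{\left(G \right)} = -13 + G$ ($m{\left(G \right)} = G - 13 = -13 + G$)
$\left(m{\left(-9 \right)} + 673\right) \left(3609 - 1975\right) = \left(\left(-13 - 9\right) + 673\right) \left(3609 - 1975\right) = \left(-22 + 673\right) 1634 = 651 \cdot 1634 = 1063734$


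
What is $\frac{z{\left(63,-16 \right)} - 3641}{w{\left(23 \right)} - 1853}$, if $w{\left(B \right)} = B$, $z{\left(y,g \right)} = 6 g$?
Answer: $\frac{3737}{1830} \approx 2.0421$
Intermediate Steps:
$\frac{z{\left(63,-16 \right)} - 3641}{w{\left(23 \right)} - 1853} = \frac{6 \left(-16\right) - 3641}{23 - 1853} = \frac{-96 - 3641}{-1830} = \left(-3737\right) \left(- \frac{1}{1830}\right) = \frac{3737}{1830}$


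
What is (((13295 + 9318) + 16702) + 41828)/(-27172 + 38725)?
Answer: 81143/11553 ≈ 7.0235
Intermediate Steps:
(((13295 + 9318) + 16702) + 41828)/(-27172 + 38725) = ((22613 + 16702) + 41828)/11553 = (39315 + 41828)*(1/11553) = 81143*(1/11553) = 81143/11553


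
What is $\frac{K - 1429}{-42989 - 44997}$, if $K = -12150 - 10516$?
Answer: $\frac{24095}{87986} \approx 0.27385$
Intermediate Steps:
$K = -22666$
$\frac{K - 1429}{-42989 - 44997} = \frac{-22666 - 1429}{-42989 - 44997} = - \frac{24095}{-87986} = \left(-24095\right) \left(- \frac{1}{87986}\right) = \frac{24095}{87986}$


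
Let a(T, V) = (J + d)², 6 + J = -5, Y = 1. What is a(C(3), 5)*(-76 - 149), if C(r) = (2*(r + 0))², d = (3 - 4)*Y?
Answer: -32400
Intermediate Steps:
J = -11 (J = -6 - 5 = -11)
d = -1 (d = (3 - 4)*1 = -1*1 = -1)
C(r) = 4*r² (C(r) = (2*r)² = 4*r²)
a(T, V) = 144 (a(T, V) = (-11 - 1)² = (-12)² = 144)
a(C(3), 5)*(-76 - 149) = 144*(-76 - 149) = 144*(-225) = -32400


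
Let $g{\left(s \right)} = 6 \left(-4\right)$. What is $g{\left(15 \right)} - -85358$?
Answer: $85334$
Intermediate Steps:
$g{\left(s \right)} = -24$
$g{\left(15 \right)} - -85358 = -24 - -85358 = -24 + 85358 = 85334$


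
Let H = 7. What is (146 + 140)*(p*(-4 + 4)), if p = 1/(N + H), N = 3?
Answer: 0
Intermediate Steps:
p = ⅒ (p = 1/(3 + 7) = 1/10 = ⅒ ≈ 0.10000)
(146 + 140)*(p*(-4 + 4)) = (146 + 140)*((-4 + 4)/10) = 286*((⅒)*0) = 286*0 = 0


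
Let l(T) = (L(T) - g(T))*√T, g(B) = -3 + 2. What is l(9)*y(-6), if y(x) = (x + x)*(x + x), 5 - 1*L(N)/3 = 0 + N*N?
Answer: -98064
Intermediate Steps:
g(B) = -1
L(N) = 15 - 3*N² (L(N) = 15 - 3*(0 + N*N) = 15 - 3*(0 + N²) = 15 - 3*N²)
y(x) = 4*x² (y(x) = (2*x)*(2*x) = 4*x²)
l(T) = √T*(16 - 3*T²) (l(T) = ((15 - 3*T²) - 1*(-1))*√T = ((15 - 3*T²) + 1)*√T = (16 - 3*T²)*√T = √T*(16 - 3*T²))
l(9)*y(-6) = (√9*(16 - 3*9²))*(4*(-6)²) = (3*(16 - 3*81))*(4*36) = (3*(16 - 243))*144 = (3*(-227))*144 = -681*144 = -98064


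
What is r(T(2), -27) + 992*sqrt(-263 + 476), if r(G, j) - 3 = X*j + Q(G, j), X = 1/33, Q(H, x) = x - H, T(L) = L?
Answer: -295/11 + 992*sqrt(213) ≈ 14451.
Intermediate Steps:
X = 1/33 ≈ 0.030303
r(G, j) = 3 - G + 34*j/33 (r(G, j) = 3 + (j/33 + (j - G)) = 3 + (-G + 34*j/33) = 3 - G + 34*j/33)
r(T(2), -27) + 992*sqrt(-263 + 476) = (3 - 1*2 + (34/33)*(-27)) + 992*sqrt(-263 + 476) = (3 - 2 - 306/11) + 992*sqrt(213) = -295/11 + 992*sqrt(213)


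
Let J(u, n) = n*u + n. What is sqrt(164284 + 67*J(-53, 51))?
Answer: 10*I*sqrt(134) ≈ 115.76*I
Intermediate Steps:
J(u, n) = n + n*u
sqrt(164284 + 67*J(-53, 51)) = sqrt(164284 + 67*(51*(1 - 53))) = sqrt(164284 + 67*(51*(-52))) = sqrt(164284 + 67*(-2652)) = sqrt(164284 - 177684) = sqrt(-13400) = 10*I*sqrt(134)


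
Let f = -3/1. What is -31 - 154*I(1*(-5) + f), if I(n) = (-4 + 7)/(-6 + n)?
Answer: 2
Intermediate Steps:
f = -3 (f = -3*1 = -3)
I(n) = 3/(-6 + n)
-31 - 154*I(1*(-5) + f) = -31 - 462/(-6 + (1*(-5) - 3)) = -31 - 462/(-6 + (-5 - 3)) = -31 - 462/(-6 - 8) = -31 - 462/(-14) = -31 - 462*(-1)/14 = -31 - 154*(-3/14) = -31 + 33 = 2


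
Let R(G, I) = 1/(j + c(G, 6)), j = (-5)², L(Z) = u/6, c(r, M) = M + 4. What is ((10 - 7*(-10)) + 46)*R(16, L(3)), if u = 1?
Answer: 18/5 ≈ 3.6000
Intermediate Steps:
c(r, M) = 4 + M
L(Z) = ⅙ (L(Z) = 1/6 = 1*(⅙) = ⅙)
j = 25
R(G, I) = 1/35 (R(G, I) = 1/(25 + (4 + 6)) = 1/(25 + 10) = 1/35)
((10 - 7*(-10)) + 46)*R(16, L(3)) = ((10 - 7*(-10)) + 46)*(1/35) = ((10 + 70) + 46)*(1/35) = (80 + 46)*(1/35) = 126*(1/35) = 18/5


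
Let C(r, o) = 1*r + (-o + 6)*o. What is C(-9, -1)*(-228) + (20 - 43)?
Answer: 3625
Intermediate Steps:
C(r, o) = r + o*(6 - o) (C(r, o) = r + (6 - o)*o = r + o*(6 - o))
C(-9, -1)*(-228) + (20 - 43) = (-9 - 1*(-1)² + 6*(-1))*(-228) + (20 - 43) = (-9 - 1*1 - 6)*(-228) - 23 = (-9 - 1 - 6)*(-228) - 23 = -16*(-228) - 23 = 3648 - 23 = 3625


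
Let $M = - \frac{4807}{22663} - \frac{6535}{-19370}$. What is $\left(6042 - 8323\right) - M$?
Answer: $- \frac{200274728045}{87796462} \approx -2281.1$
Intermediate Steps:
$M = \frac{10998223}{87796462}$ ($M = \left(-4807\right) \frac{1}{22663} - - \frac{1307}{3874} = - \frac{4807}{22663} + \frac{1307}{3874} = \frac{10998223}{87796462} \approx 0.12527$)
$\left(6042 - 8323\right) - M = \left(6042 - 8323\right) - \frac{10998223}{87796462} = -2281 - \frac{10998223}{87796462} = - \frac{200274728045}{87796462}$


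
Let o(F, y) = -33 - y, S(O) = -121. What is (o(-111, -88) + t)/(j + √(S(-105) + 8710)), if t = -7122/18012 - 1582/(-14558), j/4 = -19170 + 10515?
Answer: -6898439471230/4364979131523923 - 1195570099*√8589/26189874789143538 ≈ -0.0015846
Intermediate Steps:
j = -34620 (j = 4*(-19170 + 10515) = 4*(-8655) = -34620)
t = -6265591/21851558 (t = -7122*1/18012 - 1582*(-1/14558) = -1187/3002 + 791/7279 = -6265591/21851558 ≈ -0.28673)
(o(-111, -88) + t)/(j + √(S(-105) + 8710)) = ((-33 - 1*(-88)) - 6265591/21851558)/(-34620 + √(-121 + 8710)) = ((-33 + 88) - 6265591/21851558)/(-34620 + √8589) = (55 - 6265591/21851558)/(-34620 + √8589) = 1195570099/(21851558*(-34620 + √8589))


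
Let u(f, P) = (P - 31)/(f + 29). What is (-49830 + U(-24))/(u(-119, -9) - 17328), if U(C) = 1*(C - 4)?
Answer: 224361/77974 ≈ 2.8774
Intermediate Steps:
u(f, P) = (-31 + P)/(29 + f)
U(C) = -4 + C (U(C) = 1*(-4 + C) = -4 + C)
(-49830 + U(-24))/(u(-119, -9) - 17328) = (-49830 + (-4 - 24))/((-31 - 9)/(29 - 119) - 17328) = (-49830 - 28)/(-40/(-90) - 17328) = -49858/(-1/90*(-40) - 17328) = -49858/(4/9 - 17328) = -49858/(-155948/9) = -49858*(-9/155948) = 224361/77974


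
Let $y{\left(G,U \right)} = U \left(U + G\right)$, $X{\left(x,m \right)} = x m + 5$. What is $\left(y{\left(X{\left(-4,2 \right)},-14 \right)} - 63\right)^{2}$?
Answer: $30625$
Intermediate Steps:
$X{\left(x,m \right)} = 5 + m x$ ($X{\left(x,m \right)} = m x + 5 = 5 + m x$)
$y{\left(G,U \right)} = U \left(G + U\right)$
$\left(y{\left(X{\left(-4,2 \right)},-14 \right)} - 63\right)^{2} = \left(- 14 \left(\left(5 + 2 \left(-4\right)\right) - 14\right) - 63\right)^{2} = \left(- 14 \left(\left(5 - 8\right) - 14\right) - 63\right)^{2} = \left(- 14 \left(-3 - 14\right) - 63\right)^{2} = \left(\left(-14\right) \left(-17\right) - 63\right)^{2} = \left(238 - 63\right)^{2} = 175^{2} = 30625$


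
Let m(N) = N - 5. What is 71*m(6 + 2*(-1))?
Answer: -71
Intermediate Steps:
m(N) = -5 + N
71*m(6 + 2*(-1)) = 71*(-5 + (6 + 2*(-1))) = 71*(-5 + (6 - 2)) = 71*(-5 + 4) = 71*(-1) = -71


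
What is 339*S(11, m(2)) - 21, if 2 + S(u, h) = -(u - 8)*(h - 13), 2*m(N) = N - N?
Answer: 12522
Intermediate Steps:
m(N) = 0 (m(N) = (N - N)/2 = (½)*0 = 0)
S(u, h) = -2 - (-13 + h)*(-8 + u) (S(u, h) = -2 - (u - 8)*(h - 13) = -2 - (-8 + u)*(-13 + h) = -2 - (-13 + h)*(-8 + u))
339*S(11, m(2)) - 21 = 339*(-106 + 8*0 + 13*11 - 1*0*11) - 21 = 339*(-106 + 0 + 143 + 0) - 21 = 339*37 - 21 = 12543 - 21 = 12522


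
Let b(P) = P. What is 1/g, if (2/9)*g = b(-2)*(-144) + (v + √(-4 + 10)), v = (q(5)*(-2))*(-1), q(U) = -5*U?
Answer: 238/254871 - √6/254871 ≈ 0.00092420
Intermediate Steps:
v = -50 (v = (-5*5*(-2))*(-1) = -25*(-2)*(-1) = 50*(-1) = -50)
g = 1071 + 9*√6/2 (g = 9*(-2*(-144) + (-50 + √(-4 + 10)))/2 = 9*(288 + (-50 + √6))/2 = 9*(238 + √6)/2 = 1071 + 9*√6/2 ≈ 1082.0)
1/g = 1/(1071 + 9*√6/2)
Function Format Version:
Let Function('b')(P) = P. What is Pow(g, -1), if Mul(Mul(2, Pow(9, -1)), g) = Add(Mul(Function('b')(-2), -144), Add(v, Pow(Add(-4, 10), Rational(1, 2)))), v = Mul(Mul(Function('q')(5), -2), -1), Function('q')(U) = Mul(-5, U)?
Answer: Add(Rational(238, 254871), Mul(Rational(-1, 254871), Pow(6, Rational(1, 2)))) ≈ 0.00092420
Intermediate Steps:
v = -50 (v = Mul(Mul(Mul(-5, 5), -2), -1) = Mul(Mul(-25, -2), -1) = Mul(50, -1) = -50)
g = Add(1071, Mul(Rational(9, 2), Pow(6, Rational(1, 2)))) (g = Mul(Rational(9, 2), Add(Mul(-2, -144), Add(-50, Pow(Add(-4, 10), Rational(1, 2))))) = Mul(Rational(9, 2), Add(288, Add(-50, Pow(6, Rational(1, 2))))) = Mul(Rational(9, 2), Add(238, Pow(6, Rational(1, 2)))) = Add(1071, Mul(Rational(9, 2), Pow(6, Rational(1, 2)))) ≈ 1082.0)
Pow(g, -1) = Pow(Add(1071, Mul(Rational(9, 2), Pow(6, Rational(1, 2)))), -1)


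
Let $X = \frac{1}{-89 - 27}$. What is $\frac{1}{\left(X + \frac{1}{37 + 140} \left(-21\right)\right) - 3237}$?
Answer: $- \frac{6844}{22154899} \approx -0.00030892$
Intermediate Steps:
$X = - \frac{1}{116}$ ($X = \frac{1}{-89 - 27} = \frac{1}{-116} = - \frac{1}{116} \approx -0.0086207$)
$\frac{1}{\left(X + \frac{1}{37 + 140} \left(-21\right)\right) - 3237} = \frac{1}{\left(- \frac{1}{116} + \frac{1}{37 + 140} \left(-21\right)\right) - 3237} = \frac{1}{\left(- \frac{1}{116} + \frac{1}{177} \left(-21\right)\right) - 3237} = \frac{1}{\left(- \frac{1}{116} - \frac{7}{59}\right) - 3237} = \frac{1}{- \frac{871}{6844} - 3237} = \frac{1}{- \frac{22154899}{6844}} = - \frac{6844}{22154899}$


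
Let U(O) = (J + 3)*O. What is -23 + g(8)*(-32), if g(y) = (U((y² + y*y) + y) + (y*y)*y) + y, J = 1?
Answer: -34071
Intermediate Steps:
U(O) = 4*O (U(O) = (1 + 3)*O = 4*O)
g(y) = y³ + 5*y + 8*y² (g(y) = (4*((y² + y*y) + y) + (y*y)*y) + y = (4*((y² + y²) + y) + y²*y) + y = (4*(2*y² + y) + y³) + y = (4*(y + 2*y²) + y³) + y = ((4*y + 8*y²) + y³) + y = (y³ + 4*y + 8*y²) + y = y³ + 5*y + 8*y²)
-23 + g(8)*(-32) = -23 + (8*(5 + 8² + 8*8))*(-32) = -23 + (8*(5 + 64 + 64))*(-32) = -23 + (8*133)*(-32) = -23 + 1064*(-32) = -23 - 34048 = -34071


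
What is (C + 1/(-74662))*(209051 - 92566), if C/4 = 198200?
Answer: 6894984033779515/74662 ≈ 9.2349e+10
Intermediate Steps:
C = 792800 (C = 4*198200 = 792800)
(C + 1/(-74662))*(209051 - 92566) = (792800 + 1/(-74662))*(209051 - 92566) = (792800 - 1/74662)*116485 = (59192033599/74662)*116485 = 6894984033779515/74662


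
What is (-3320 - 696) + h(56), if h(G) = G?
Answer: -3960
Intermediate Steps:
(-3320 - 696) + h(56) = (-3320 - 696) + 56 = -4016 + 56 = -3960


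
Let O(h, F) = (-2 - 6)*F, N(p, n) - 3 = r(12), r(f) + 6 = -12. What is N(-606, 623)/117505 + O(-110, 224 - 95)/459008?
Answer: -3203757/1348393376 ≈ -0.0023760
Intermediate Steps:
r(f) = -18 (r(f) = -6 - 12 = -18)
N(p, n) = -15 (N(p, n) = 3 - 18 = -15)
O(h, F) = -8*F
N(-606, 623)/117505 + O(-110, 224 - 95)/459008 = -15/117505 - 8*(224 - 95)/459008 = -15*1/117505 - 8*129*(1/459008) = -3/23501 - 1032*1/459008 = -3/23501 - 129/57376 = -3203757/1348393376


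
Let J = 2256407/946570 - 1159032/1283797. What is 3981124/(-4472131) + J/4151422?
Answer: -20084059798797433820589911/22561111491440193846613780 ≈ -0.89021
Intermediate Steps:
J = 1799663617139/1215203726290 (J = 2256407*(1/946570) - 1159032*1/1283797 = 2256407/946570 - 1159032/1283797 = 1799663617139/1215203726290 ≈ 1.4810)
3981124/(-4472131) + J/4151422 = 3981124/(-4472131) + (1799663617139/1215203726290)/4151422 = 3981124*(-1/4472131) + (1799663617139/1215203726290)*(1/4151422) = -3981124/4472131 + 1799663617139/5044823483802284380 = -20084059798797433820589911/22561111491440193846613780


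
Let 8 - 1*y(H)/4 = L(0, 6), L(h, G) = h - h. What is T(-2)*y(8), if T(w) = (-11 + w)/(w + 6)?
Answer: -104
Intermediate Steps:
L(h, G) = 0
y(H) = 32 (y(H) = 32 - 4*0 = 32 + 0 = 32)
T(w) = (-11 + w)/(6 + w)
T(-2)*y(8) = ((-11 - 2)/(6 - 2))*32 = (-13/4)*32 = ((¼)*(-13))*32 = -13/4*32 = -104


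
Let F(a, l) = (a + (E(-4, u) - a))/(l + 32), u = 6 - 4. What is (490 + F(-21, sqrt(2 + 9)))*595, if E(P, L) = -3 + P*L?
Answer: 295130710/1013 + 6545*sqrt(11)/1013 ≈ 2.9136e+5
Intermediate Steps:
u = 2
E(P, L) = -3 + L*P
F(a, l) = -11/(32 + l) (F(a, l) = (a + ((-3 + 2*(-4)) - a))/(l + 32) = (a + ((-3 - 8) - a))/(32 + l) = (a + (-11 - a))/(32 + l) = -11/(32 + l))
(490 + F(-21, sqrt(2 + 9)))*595 = (490 - 11/(32 + sqrt(2 + 9)))*595 = (490 - 11/(32 + sqrt(11)))*595 = 291550 - 6545/(32 + sqrt(11))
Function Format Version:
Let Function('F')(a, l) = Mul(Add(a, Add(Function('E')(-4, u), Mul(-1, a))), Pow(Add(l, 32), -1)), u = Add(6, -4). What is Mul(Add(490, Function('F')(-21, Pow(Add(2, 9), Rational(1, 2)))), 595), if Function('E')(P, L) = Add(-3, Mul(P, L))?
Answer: Add(Rational(295130710, 1013), Mul(Rational(6545, 1013), Pow(11, Rational(1, 2)))) ≈ 2.9136e+5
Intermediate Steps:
u = 2
Function('E')(P, L) = Add(-3, Mul(L, P))
Function('F')(a, l) = Mul(-11, Pow(Add(32, l), -1)) (Function('F')(a, l) = Mul(Add(a, Add(Add(-3, Mul(2, -4)), Mul(-1, a))), Pow(Add(l, 32), -1)) = Mul(Add(a, Add(Add(-3, -8), Mul(-1, a))), Pow(Add(32, l), -1)) = Mul(Add(a, Add(-11, Mul(-1, a))), Pow(Add(32, l), -1)) = Mul(-11, Pow(Add(32, l), -1)))
Mul(Add(490, Function('F')(-21, Pow(Add(2, 9), Rational(1, 2)))), 595) = Mul(Add(490, Mul(-11, Pow(Add(32, Pow(Add(2, 9), Rational(1, 2))), -1))), 595) = Mul(Add(490, Mul(-11, Pow(Add(32, Pow(11, Rational(1, 2))), -1))), 595) = Add(291550, Mul(-6545, Pow(Add(32, Pow(11, Rational(1, 2))), -1)))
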